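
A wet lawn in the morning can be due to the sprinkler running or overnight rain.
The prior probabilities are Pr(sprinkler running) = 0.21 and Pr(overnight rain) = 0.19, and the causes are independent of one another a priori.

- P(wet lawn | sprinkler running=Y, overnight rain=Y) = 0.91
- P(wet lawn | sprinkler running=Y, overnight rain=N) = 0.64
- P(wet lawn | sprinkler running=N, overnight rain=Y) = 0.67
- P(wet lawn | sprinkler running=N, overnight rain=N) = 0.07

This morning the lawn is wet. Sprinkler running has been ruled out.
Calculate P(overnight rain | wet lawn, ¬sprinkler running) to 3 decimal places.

P(overnight rain | wet lawn, ¬sprinkler running) ≈ 0.692

Sum P(wet lawn|·) weighted by the priors over both values of overnight rain:
  P(wet lawn | ¬sprinkler running) = 0.07*0.81 + 0.67*0.19
        = 0.056700 + 0.127300 = 0.184000
Keeping only the overnight rain-present terms gives 0.127300, so
  P(overnight rain | wet lawn, ¬sprinkler running) = 0.127300 / 0.184000 ≈ 0.692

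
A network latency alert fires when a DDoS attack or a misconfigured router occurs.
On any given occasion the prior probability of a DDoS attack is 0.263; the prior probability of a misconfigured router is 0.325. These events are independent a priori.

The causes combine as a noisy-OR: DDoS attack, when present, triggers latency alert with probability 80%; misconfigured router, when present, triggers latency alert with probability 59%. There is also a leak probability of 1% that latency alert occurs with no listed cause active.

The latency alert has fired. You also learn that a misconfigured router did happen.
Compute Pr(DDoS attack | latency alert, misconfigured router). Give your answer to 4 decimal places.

Under noisy-OR, P(latency alert | causes) = 1 − (1−0.01)·∏(1−qᵢ) over the active causes.
For the numerator, keep only DDoS attack=true terms: 0.91882×0.263 = 0.241650
Denominator P(latency alert | misconfigured router): 0.5941×0.737 + 0.91882×0.263 = 0.679502
P(DDoS attack | latency alert, misconfigured router) = 0.241650/0.679502 ≈ 0.3556

Pr(DDoS attack | latency alert, misconfigured router) ≈ 0.3556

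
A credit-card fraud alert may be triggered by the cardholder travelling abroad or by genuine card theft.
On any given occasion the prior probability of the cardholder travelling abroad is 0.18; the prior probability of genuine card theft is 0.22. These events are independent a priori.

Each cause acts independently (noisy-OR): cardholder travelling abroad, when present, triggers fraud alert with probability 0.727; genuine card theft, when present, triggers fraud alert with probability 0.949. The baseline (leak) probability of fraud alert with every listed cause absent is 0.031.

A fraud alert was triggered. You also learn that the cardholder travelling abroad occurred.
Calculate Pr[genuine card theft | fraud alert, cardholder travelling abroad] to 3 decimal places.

Pr[genuine card theft | fraud alert, cardholder travelling abroad] ≈ 0.274

Under noisy-OR, P(fraud alert | causes) = 1 − (1−0.031)·∏(1−qᵢ) over the active causes.
P(fraud alert | cardholder travelling abroad) = 0.735463·0.78 + 0.986509·0.22 = 0.573661 + 0.217032 = 0.790693
Of this, 0.217032 comes from 0.986509·0.22 (the genuine card theft=true cases).
So P(genuine card theft | fraud alert, cardholder travelling abroad) = 0.217032/0.790693 ≈ 0.274.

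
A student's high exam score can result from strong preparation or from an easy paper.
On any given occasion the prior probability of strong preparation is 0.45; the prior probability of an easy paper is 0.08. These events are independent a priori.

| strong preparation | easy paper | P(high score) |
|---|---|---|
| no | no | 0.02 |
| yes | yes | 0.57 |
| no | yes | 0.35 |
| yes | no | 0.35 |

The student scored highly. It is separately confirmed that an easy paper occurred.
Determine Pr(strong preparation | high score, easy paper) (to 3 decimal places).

Pr(strong preparation | high score, easy paper) ≈ 0.571

Numerator (weight on configurations with strong preparation): 0.57×0.45 = 0.256500
Denominator P(high score | easy paper): 0.35×0.55 + 0.57×0.45 = 0.449000
Posterior = 0.256500 / 0.449000 ≈ 0.571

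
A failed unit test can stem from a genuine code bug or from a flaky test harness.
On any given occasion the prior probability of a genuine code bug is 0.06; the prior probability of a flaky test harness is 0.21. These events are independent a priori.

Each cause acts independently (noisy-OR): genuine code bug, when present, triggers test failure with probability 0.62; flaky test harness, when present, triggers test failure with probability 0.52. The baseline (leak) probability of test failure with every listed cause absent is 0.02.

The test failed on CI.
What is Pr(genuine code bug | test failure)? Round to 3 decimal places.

Pr(genuine code bug | test failure) ≈ 0.251

Under noisy-OR, P(test failure | causes) = 1 − (1−0.02)·∏(1−qᵢ) over the active causes.
P(test failure) = 0.02*0.94*0.79 + 0.5296*0.94*0.21 + 0.6276*0.06*0.79 + 0.821248*0.06*0.21 = 0.014852 + 0.104543 + 0.029748 + 0.010348 = 0.159491
The genuine code bug-present share is 0.029748 + 0.010348 = 0.040096.
P(genuine code bug | test failure) = 0.040096 / 0.159491 ≈ 0.251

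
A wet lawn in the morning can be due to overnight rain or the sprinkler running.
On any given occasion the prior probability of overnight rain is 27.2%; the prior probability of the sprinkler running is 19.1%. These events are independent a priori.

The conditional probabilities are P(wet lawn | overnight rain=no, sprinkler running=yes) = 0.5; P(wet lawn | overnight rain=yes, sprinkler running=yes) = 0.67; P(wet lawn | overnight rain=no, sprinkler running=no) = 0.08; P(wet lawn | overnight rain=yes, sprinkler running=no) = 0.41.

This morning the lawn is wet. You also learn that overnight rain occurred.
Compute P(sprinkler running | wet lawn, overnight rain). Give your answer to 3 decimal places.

P(sprinkler running | wet lawn, overnight rain) ≈ 0.278

P(wet lawn | overnight rain) = 0.41×0.809 + 0.67×0.191 = 0.331690 + 0.127970 = 0.459660
Restricting to configurations with sprinkler running present: 0.67×0.191 = 0.127970.
So P(sprinkler running | wet lawn, overnight rain) = 0.127970/0.459660 ≈ 0.278.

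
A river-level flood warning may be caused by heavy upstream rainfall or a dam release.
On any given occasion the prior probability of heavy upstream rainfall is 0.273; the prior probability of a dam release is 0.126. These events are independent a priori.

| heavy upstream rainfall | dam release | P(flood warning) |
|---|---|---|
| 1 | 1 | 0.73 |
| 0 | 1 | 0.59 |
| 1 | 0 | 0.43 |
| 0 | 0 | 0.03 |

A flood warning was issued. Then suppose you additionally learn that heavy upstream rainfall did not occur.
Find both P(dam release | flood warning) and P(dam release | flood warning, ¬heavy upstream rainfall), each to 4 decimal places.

P(flood warning) = 0.03*0.727*0.874 + 0.59*0.727*0.126 + 0.43*0.273*0.874 + 0.73*0.273*0.126 = 0.019062 + 0.054045 + 0.102599 + 0.025111 = 0.200817
Of this, 0.079156 comes from 0.054045 + 0.025111 (the dam release=true cases).
So P(dam release | flood warning) = 0.079156/0.200817 ≈ 0.3942.

With the extra evidence:
P(flood warning | ¬heavy upstream rainfall) = 0.03·0.874 + 0.59·0.126 = 0.026220 + 0.074340 = 0.100560
Of this, 0.074340 comes from 0.59·0.126 (the dam release=true cases).
P(dam release | flood warning, ¬heavy upstream rainfall) = 0.074340 / 0.100560 ≈ 0.7393

P(dam release | flood warning) ≈ 0.3942; P(dam release | flood warning, ¬heavy upstream rainfall) ≈ 0.7393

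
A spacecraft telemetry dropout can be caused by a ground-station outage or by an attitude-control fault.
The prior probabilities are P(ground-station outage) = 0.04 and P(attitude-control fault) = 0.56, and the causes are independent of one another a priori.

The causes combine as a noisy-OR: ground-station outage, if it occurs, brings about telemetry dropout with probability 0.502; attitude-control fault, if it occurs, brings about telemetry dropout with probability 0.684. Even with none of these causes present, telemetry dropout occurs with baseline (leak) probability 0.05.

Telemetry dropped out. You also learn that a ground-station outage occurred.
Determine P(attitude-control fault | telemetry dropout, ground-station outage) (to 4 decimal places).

P(attitude-control fault | telemetry dropout, ground-station outage) ≈ 0.6726

Under noisy-OR, P(telemetry dropout | causes) = 1 − (1−0.05)·∏(1−qᵢ) over the active causes.
Enumerate both values of attitude-control fault and weight by the priors:
  P(telemetry dropout | ground-station outage) = 0.5269·0.44 + 0.8505·0.56
        = 0.231836 + 0.476280 = 0.708116
Configurations with attitude-control fault contribute 0.476280, so
  P(attitude-control fault | telemetry dropout, ground-station outage) = 0.476280 / 0.708116 ≈ 0.6726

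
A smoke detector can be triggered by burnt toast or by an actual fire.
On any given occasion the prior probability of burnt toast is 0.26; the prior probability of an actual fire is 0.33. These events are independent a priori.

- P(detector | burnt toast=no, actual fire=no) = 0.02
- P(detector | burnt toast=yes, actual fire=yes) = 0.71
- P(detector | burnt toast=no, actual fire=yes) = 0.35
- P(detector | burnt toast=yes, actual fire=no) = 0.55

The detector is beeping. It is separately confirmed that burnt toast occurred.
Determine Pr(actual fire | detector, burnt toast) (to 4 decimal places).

Weight on actual fire=true, given the evidence: 0.71*0.33 = 0.234300
Denominator P(detector | burnt toast): 0.55*0.67 + 0.71*0.33 = 0.602800
Posterior = 0.234300 / 0.602800 ≈ 0.3887

Pr(actual fire | detector, burnt toast) ≈ 0.3887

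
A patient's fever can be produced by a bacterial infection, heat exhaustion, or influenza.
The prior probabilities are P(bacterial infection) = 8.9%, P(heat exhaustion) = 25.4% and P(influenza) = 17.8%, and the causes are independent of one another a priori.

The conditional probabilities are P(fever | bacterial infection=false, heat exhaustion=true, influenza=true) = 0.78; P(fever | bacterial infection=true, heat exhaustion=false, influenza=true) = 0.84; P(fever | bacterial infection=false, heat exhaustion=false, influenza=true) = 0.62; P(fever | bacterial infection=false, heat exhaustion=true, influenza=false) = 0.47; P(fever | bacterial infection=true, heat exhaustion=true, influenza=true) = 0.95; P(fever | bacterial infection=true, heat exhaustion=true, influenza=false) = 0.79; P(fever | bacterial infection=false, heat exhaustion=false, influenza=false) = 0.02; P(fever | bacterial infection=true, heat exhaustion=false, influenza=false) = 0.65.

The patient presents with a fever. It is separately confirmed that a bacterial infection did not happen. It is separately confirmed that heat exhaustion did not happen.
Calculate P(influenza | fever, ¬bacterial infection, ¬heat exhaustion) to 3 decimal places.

P(influenza | fever, ¬bacterial infection, ¬heat exhaustion) ≈ 0.870

Enumerate both values of influenza and weight by the priors:
  P(fever | ¬bacterial infection, ¬heat exhaustion) = 0.02×0.822 + 0.62×0.178
        = 0.016440 + 0.110360 = 0.126800
Keeping only the influenza-present terms gives 0.110360, so
  P(influenza | fever, ¬bacterial infection, ¬heat exhaustion) = 0.110360 / 0.126800 ≈ 0.870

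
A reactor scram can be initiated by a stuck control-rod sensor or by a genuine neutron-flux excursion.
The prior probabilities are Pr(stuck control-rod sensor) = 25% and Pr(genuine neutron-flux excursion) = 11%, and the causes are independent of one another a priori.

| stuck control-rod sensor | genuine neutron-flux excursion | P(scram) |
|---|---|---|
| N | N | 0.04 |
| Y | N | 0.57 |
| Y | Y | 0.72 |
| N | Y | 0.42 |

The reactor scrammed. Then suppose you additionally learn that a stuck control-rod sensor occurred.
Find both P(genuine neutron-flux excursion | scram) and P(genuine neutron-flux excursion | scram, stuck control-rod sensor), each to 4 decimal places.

P(genuine neutron-flux excursion | scram) ≈ 0.2618; P(genuine neutron-flux excursion | scram, stuck control-rod sensor) ≈ 0.1350

By total probability over the 4 (stuck control-rod sensor, genuine neutron-flux excursion) configurations:
  P(scram) = 0.04·0.75·0.89 + 0.42·0.75·0.11 + 0.57·0.25·0.89 + 0.72·0.25·0.11
        = 0.026700 + 0.034650 + 0.126825 + 0.019800 = 0.207975
The terms with genuine neutron-flux excursion present sum to 0.054450, so
  P(genuine neutron-flux excursion | scram) = 0.054450 / 0.207975 ≈ 0.2618

With the extra evidence:
By total probability over both values of genuine neutron-flux excursion:
  P(scram | stuck control-rod sensor) = 0.57*0.89 + 0.72*0.11
        = 0.507300 + 0.079200 = 0.586500
Configurations with genuine neutron-flux excursion contribute 0.079200, so
  P(genuine neutron-flux excursion | scram, stuck control-rod sensor) = 0.079200 / 0.586500 ≈ 0.1350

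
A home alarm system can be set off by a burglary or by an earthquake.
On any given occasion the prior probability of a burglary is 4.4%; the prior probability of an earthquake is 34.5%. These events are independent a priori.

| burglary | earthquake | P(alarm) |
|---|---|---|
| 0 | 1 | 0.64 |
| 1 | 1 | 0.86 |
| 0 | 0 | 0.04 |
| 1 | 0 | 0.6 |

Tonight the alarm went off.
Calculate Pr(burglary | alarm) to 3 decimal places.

Enumerate the 4 (burglary, earthquake) configurations and weight by the priors:
  P(alarm) = 0.04*0.956*0.655 + 0.64*0.956*0.345 + 0.6*0.044*0.655 + 0.86*0.044*0.345
        = 0.025047 + 0.211085 + 0.017292 + 0.013055 = 0.266479
Configurations with burglary contribute 0.030347, so
  P(burglary | alarm) = 0.030347 / 0.266479 ≈ 0.114

Pr(burglary | alarm) ≈ 0.114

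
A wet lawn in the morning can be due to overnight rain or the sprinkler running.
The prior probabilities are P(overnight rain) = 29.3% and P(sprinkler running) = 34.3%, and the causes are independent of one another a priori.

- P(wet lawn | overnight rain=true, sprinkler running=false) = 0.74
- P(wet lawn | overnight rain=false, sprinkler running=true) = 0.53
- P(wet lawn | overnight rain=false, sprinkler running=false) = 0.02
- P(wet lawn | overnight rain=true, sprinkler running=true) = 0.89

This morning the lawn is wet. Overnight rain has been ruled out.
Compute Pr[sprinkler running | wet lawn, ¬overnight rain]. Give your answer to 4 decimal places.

Pr[sprinkler running | wet lawn, ¬overnight rain] ≈ 0.9326

P(wet lawn | ¬overnight rain) = 0.02*0.657 + 0.53*0.343 = 0.013140 + 0.181790 = 0.194930
Restricting to configurations with sprinkler running present: 0.53*0.343 = 0.181790.
Hence the posterior is 0.181790/0.194930 ≈ 0.9326.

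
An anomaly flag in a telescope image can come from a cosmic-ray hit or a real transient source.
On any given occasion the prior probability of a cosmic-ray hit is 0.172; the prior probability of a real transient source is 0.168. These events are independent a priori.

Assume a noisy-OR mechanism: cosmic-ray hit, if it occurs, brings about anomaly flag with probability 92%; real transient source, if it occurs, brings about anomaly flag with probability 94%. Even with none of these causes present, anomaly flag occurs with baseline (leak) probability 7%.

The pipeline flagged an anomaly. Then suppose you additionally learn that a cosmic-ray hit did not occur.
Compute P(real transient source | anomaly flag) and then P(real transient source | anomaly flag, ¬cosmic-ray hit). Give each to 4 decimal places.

P(real transient source | anomaly flag) ≈ 0.4698; P(real transient source | anomaly flag, ¬cosmic-ray hit) ≈ 0.7314

Under noisy-OR, P(anomaly flag | causes) = 1 − (1−0.07)·∏(1−qᵢ) over the active causes.
P(anomaly flag) = 0.07·0.828·0.832 + 0.9442·0.828·0.168 + 0.9256·0.172·0.832 + 0.995536·0.172·0.168 = 0.048223 + 0.131342 + 0.132457 + 0.028767 = 0.340789
Of this, 0.160109 comes from 0.131342 + 0.028767 (the real transient source=true cases).
Hence the posterior is 0.160109/0.340789 ≈ 0.4698.

With the extra evidence:
By total probability over both values of real transient source:
  P(anomaly flag | ¬cosmic-ray hit) = 0.07*0.832 + 0.9442*0.168
        = 0.058240 + 0.158626 = 0.216866
The terms with real transient source present sum to 0.158626, so
  P(real transient source | anomaly flag, ¬cosmic-ray hit) = 0.158626 / 0.216866 ≈ 0.7314
Ruling out cosmic-ray hit raises the posterior on real transient source — the flip side of explaining away.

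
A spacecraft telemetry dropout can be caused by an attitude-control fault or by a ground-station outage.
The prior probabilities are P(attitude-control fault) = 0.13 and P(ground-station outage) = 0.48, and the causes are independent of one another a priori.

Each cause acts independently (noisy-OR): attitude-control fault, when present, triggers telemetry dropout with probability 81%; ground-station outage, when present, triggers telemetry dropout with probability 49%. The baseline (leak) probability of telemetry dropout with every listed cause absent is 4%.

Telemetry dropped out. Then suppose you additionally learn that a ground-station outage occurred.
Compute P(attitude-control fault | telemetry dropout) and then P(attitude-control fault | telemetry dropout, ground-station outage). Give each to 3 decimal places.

Under noisy-OR, P(telemetry dropout | causes) = 1 − (1−0.04)·∏(1−qᵢ) over the active causes.
P(telemetry dropout) = 0.04·0.87·0.52 + 0.5104·0.87·0.48 + 0.8176·0.13·0.52 + 0.906976·0.13·0.48 = 0.018096 + 0.213143 + 0.055270 + 0.056595 = 0.343104
Of this, 0.111865 comes from 0.055270 + 0.056595 (the attitude-control fault=true cases).
So P(attitude-control fault | telemetry dropout) = 0.111865/0.343104 ≈ 0.326.

Now condition on the additional information:
Sum P(telemetry dropout|·) weighted by the priors over both values of attitude-control fault:
  P(telemetry dropout | ground-station outage) = 0.5104·0.87 + 0.906976·0.13
        = 0.444048 + 0.117907 = 0.561955
The terms with attitude-control fault present sum to 0.117907, so
  P(attitude-control fault | telemetry dropout, ground-station outage) = 0.117907 / 0.561955 ≈ 0.210

P(attitude-control fault | telemetry dropout) ≈ 0.326; P(attitude-control fault | telemetry dropout, ground-station outage) ≈ 0.210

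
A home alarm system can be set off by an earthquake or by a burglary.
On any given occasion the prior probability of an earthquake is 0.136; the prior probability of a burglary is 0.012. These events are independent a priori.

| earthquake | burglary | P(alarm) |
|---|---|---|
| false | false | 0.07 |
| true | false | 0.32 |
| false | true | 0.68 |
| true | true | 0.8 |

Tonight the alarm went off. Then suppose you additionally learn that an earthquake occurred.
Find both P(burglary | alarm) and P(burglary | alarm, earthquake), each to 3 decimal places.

P(burglary | alarm) ≈ 0.075; P(burglary | alarm, earthquake) ≈ 0.029

Enumerate the 4 (earthquake, burglary) configurations and weight by the priors:
  P(alarm) = 0.07*0.864*0.988 + 0.68*0.864*0.012 + 0.32*0.136*0.988 + 0.8*0.136*0.012
        = 0.059754 + 0.007050 + 0.042998 + 0.001306 = 0.111108
Keeping only the burglary-present terms gives 0.008356, so
  P(burglary | alarm) = 0.008356 / 0.111108 ≈ 0.075

With the extra evidence:
Numerator (weight on configurations with burglary): 0.8×0.012 = 0.009600
Normalizer over all consistent configurations: 0.32×0.988 + 0.8×0.012 = 0.325760
Posterior = 0.009600 / 0.325760 ≈ 0.029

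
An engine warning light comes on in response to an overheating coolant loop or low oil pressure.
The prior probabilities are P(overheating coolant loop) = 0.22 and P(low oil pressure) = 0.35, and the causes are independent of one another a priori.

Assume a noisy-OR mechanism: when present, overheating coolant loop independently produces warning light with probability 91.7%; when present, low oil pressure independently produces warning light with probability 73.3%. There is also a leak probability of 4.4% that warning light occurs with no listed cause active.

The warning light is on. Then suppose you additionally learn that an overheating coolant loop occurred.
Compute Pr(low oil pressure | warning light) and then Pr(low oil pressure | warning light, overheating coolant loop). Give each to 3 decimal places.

Pr(low oil pressure | warning light) ≈ 0.644; Pr(low oil pressure | warning light, overheating coolant loop) ≈ 0.364

Under noisy-OR, P(warning light | causes) = 1 − (1−0.044)·∏(1−qᵢ) over the active causes.
P(warning light) = 0.044·0.78·0.65 + 0.744748·0.78·0.35 + 0.920652·0.22·0.65 + 0.978814·0.22·0.35 = 0.022308 + 0.203316 + 0.131653 + 0.075369 = 0.432646
Of this, 0.278685 comes from 0.203316 + 0.075369 (the low oil pressure=true cases).
P(low oil pressure | warning light) = 0.278685 / 0.432646 ≈ 0.644

Now condition on the additional information:
Weight on low oil pressure=true, given the evidence: 0.978814×0.35 = 0.342585
Normalizer over all consistent configurations: 0.920652×0.65 + 0.978814×0.35 = 0.941009
P(low oil pressure | warning light, overheating coolant loop) = 0.342585/0.941009 ≈ 0.364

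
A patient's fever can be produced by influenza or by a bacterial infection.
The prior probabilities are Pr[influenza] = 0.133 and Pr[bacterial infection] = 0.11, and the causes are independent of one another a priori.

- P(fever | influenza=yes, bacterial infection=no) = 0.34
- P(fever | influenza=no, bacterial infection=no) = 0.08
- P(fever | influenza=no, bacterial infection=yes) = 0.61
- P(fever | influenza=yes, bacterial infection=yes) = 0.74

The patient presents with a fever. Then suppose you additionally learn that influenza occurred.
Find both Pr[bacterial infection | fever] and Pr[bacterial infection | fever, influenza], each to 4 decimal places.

Pr[bacterial infection | fever] ≈ 0.4036; Pr[bacterial infection | fever, influenza] ≈ 0.2120

By total probability over the 4 (influenza, bacterial infection) configurations:
  P(fever) = 0.08·0.867·0.89 + 0.61·0.867·0.11 + 0.34·0.133·0.89 + 0.74·0.133·0.11
        = 0.061730 + 0.058176 + 0.040246 + 0.010826 = 0.170978
Configurations with bacterial infection contribute 0.069002, so
  P(bacterial infection | fever) = 0.069002 / 0.170978 ≈ 0.4036

With the extra evidence:
By total probability over both values of bacterial infection:
  P(fever | influenza) = 0.34×0.89 + 0.74×0.11
        = 0.302600 + 0.081400 = 0.384000
Keeping only the bacterial infection-present terms gives 0.081400, so
  P(bacterial infection | fever, influenza) = 0.081400 / 0.384000 ≈ 0.2120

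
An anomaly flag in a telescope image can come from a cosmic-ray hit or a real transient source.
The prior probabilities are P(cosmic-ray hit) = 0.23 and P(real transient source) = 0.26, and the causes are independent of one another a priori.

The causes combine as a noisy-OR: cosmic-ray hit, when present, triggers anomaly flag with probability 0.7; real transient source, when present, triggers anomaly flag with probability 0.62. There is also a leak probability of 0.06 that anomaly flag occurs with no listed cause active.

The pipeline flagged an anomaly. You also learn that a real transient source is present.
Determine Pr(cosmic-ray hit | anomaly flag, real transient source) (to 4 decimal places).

Pr(cosmic-ray hit | anomaly flag, real transient source) ≈ 0.2932

Under noisy-OR, P(anomaly flag | causes) = 1 − (1−0.06)·∏(1−qᵢ) over the active causes.
For the numerator, keep only cosmic-ray hit=true terms: 0.89284*0.23 = 0.205353
Normalizer over all consistent configurations: 0.6428*0.77 + 0.89284*0.23 = 0.700309
Posterior = 0.205353 / 0.700309 ≈ 0.2932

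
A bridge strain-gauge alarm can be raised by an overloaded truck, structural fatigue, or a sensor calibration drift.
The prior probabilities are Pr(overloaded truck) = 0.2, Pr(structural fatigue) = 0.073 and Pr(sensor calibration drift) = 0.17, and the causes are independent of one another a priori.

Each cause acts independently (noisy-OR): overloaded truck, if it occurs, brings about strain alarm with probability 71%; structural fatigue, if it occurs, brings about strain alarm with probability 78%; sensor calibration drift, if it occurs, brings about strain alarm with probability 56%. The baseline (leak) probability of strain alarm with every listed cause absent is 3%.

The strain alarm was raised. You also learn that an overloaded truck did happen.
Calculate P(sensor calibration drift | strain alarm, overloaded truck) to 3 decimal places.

Under noisy-OR, P(strain alarm | causes) = 1 − (1−0.03)·∏(1−qᵢ) over the active causes.
Sum P(strain alarm|·) weighted by the priors over the 4 (structural fatigue, sensor calibration drift) configurations:
  P(strain alarm | overloaded truck) = 0.7187*0.927*0.83 + 0.876228*0.927*0.17 + 0.938114*0.073*0.83 + 0.97277*0.073*0.17
        = 0.552975 + 0.138085 + 0.056840 + 0.012072 = 0.759972
Keeping only the sensor calibration drift-present terms gives 0.150157, so
  P(sensor calibration drift | strain alarm, overloaded truck) = 0.150157 / 0.759972 ≈ 0.198

P(sensor calibration drift | strain alarm, overloaded truck) ≈ 0.198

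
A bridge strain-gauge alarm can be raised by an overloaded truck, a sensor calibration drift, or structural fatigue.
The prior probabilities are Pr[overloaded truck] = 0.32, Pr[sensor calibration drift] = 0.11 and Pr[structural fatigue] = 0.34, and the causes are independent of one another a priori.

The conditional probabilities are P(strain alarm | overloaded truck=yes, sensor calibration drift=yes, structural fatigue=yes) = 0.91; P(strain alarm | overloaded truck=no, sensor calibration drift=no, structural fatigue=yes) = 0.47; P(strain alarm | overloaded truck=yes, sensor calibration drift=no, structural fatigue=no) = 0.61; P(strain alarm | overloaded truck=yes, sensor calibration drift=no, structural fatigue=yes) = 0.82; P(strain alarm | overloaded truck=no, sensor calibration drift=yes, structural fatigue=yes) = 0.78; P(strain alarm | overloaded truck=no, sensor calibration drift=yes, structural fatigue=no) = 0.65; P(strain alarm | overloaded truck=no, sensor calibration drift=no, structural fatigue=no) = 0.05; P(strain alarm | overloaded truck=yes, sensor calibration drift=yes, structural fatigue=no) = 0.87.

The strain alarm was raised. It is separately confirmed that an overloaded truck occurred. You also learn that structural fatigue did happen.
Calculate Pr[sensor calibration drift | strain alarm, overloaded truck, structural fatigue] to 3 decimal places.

Enumerate both values of sensor calibration drift and weight by the priors:
  P(strain alarm | overloaded truck, structural fatigue) = 0.82*0.89 + 0.91*0.11
        = 0.729800 + 0.100100 = 0.829900
Keeping only the sensor calibration drift-present terms gives 0.100100, so
  P(sensor calibration drift | strain alarm, overloaded truck, structural fatigue) = 0.100100 / 0.829900 ≈ 0.121

Pr[sensor calibration drift | strain alarm, overloaded truck, structural fatigue] ≈ 0.121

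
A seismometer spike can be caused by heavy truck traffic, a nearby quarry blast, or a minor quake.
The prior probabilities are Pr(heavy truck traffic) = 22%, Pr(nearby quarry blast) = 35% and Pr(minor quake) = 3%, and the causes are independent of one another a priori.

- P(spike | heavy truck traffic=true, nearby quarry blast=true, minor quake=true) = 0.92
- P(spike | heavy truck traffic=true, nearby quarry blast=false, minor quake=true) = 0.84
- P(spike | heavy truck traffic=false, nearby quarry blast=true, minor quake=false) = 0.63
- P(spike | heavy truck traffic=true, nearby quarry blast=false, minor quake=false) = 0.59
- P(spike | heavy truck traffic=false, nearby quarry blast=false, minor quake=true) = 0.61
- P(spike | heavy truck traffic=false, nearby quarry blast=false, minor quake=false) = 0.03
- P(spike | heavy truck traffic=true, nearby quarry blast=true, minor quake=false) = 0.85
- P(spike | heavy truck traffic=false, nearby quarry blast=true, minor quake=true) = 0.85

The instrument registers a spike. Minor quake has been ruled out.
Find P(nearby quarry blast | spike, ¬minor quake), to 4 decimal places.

P(spike | ¬minor quake) = 0.03*0.78*0.65 + 0.63*0.78*0.35 + 0.59*0.22*0.65 + 0.85*0.22*0.35 = 0.015210 + 0.171990 + 0.084370 + 0.065450 = 0.337020
Restricting to configurations with nearby quarry blast present: 0.171990 + 0.065450 = 0.237440.
Hence the posterior is 0.237440/0.337020 ≈ 0.7045.

P(nearby quarry blast | spike, ¬minor quake) ≈ 0.7045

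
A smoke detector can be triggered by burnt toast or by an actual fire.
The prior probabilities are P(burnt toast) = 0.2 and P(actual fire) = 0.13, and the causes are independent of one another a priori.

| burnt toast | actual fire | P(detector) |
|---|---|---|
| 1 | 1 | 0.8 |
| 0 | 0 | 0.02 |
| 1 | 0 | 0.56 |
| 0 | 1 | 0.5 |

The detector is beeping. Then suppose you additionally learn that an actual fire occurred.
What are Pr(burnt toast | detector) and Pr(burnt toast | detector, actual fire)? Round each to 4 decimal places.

Weight on burnt toast=true, given the evidence: 0.097440 + 0.020800 = 0.118240
The normalizing constant is 0.02*0.8*0.87 + 0.5*0.8*0.13 + 0.56*0.2*0.87 + 0.8*0.2*0.13 = 0.184160
P(burnt toast | detector) = 0.118240/0.184160 ≈ 0.6421

Now also conditioning on actual fire=true:
P(detector | actual fire) = 0.5*0.8 + 0.8*0.2 = 0.400000 + 0.160000 = 0.560000
The burnt toast-present share is 0.8*0.2 = 0.160000.
So P(burnt toast | detector, actual fire) = 0.160000/0.560000 ≈ 0.2857.
— actual fire explains away the evidence for burnt toast.

Pr(burnt toast | detector) ≈ 0.6421; Pr(burnt toast | detector, actual fire) ≈ 0.2857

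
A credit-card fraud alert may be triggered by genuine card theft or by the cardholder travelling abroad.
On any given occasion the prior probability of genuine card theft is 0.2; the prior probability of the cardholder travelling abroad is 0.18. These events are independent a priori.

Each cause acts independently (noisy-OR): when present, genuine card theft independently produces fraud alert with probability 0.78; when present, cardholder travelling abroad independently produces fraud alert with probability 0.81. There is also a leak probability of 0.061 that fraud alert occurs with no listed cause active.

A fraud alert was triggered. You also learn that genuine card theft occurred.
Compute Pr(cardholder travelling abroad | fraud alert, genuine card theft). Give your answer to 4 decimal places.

Under noisy-OR, P(fraud alert | causes) = 1 − (1−0.061)·∏(1−qᵢ) over the active causes.
P(fraud alert | genuine card theft) = 0.79342·0.82 + 0.96075·0.18 = 0.650604 + 0.172935 = 0.823539
Restricting to configurations with cardholder travelling abroad present: 0.96075·0.18 = 0.172935.
So P(cardholder travelling abroad | fraud alert, genuine card theft) = 0.172935/0.823539 ≈ 0.2100.

Pr(cardholder travelling abroad | fraud alert, genuine card theft) ≈ 0.2100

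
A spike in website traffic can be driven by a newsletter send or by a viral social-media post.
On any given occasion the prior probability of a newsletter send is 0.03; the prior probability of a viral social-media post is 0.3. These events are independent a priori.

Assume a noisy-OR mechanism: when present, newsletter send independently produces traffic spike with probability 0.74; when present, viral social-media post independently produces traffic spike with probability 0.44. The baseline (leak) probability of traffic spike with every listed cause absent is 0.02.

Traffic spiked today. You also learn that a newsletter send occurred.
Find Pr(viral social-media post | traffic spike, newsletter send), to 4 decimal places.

Pr(viral social-media post | traffic spike, newsletter send) ≈ 0.3302

Under noisy-OR, P(traffic spike | causes) = 1 − (1−0.02)·∏(1−qᵢ) over the active causes.
By total probability over both values of viral social-media post:
  P(traffic spike | newsletter send) = 0.7452×0.7 + 0.857312×0.3
        = 0.521640 + 0.257194 = 0.778834
The terms with viral social-media post present sum to 0.257194, so
  P(viral social-media post | traffic spike, newsletter send) = 0.257194 / 0.778834 ≈ 0.3302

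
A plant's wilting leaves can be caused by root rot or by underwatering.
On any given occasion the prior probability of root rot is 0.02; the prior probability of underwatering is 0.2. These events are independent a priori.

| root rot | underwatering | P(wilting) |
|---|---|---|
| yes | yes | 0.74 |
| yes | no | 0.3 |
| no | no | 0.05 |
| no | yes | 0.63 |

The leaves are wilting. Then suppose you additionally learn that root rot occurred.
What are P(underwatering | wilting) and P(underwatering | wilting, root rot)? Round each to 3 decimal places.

Numerator (weight on configurations with underwatering): 0.123480 + 0.002960 = 0.126440
Denominator P(wilting): 0.05*0.98*0.8 + 0.63*0.98*0.2 + 0.3*0.02*0.8 + 0.74*0.02*0.2 = 0.170440
Posterior = 0.126440 / 0.170440 ≈ 0.742

Now condition on the additional information:
P(wilting | root rot) = 0.3×0.8 + 0.74×0.2 = 0.240000 + 0.148000 = 0.388000
Restricting to configurations with underwatering present: 0.74×0.2 = 0.148000.
P(underwatering | wilting, root rot) = 0.148000 / 0.388000 ≈ 0.381
The drop from 0.742 to 0.381 is the explaining-away (discounting) effect.

P(underwatering | wilting) ≈ 0.742; P(underwatering | wilting, root rot) ≈ 0.381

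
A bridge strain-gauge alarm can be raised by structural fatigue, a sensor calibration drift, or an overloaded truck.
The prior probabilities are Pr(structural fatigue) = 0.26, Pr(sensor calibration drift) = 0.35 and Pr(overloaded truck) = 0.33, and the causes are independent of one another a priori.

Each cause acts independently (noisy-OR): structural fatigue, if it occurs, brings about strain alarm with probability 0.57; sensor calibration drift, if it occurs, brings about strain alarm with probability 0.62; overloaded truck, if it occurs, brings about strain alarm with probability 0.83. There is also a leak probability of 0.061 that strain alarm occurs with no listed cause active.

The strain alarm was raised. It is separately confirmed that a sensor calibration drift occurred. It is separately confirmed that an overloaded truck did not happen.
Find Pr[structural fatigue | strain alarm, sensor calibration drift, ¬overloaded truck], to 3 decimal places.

Under noisy-OR, P(strain alarm | causes) = 1 − (1−0.061)·∏(1−qᵢ) over the active causes.
By total probability over both values of structural fatigue:
  P(strain alarm | sensor calibration drift, ¬overloaded truck) = 0.64318*0.74 + 0.846567*0.26
        = 0.475953 + 0.220107 = 0.696060
Configurations with structural fatigue contribute 0.220107, so
  P(structural fatigue | strain alarm, sensor calibration drift, ¬overloaded truck) = 0.220107 / 0.696060 ≈ 0.316

Pr[structural fatigue | strain alarm, sensor calibration drift, ¬overloaded truck] ≈ 0.316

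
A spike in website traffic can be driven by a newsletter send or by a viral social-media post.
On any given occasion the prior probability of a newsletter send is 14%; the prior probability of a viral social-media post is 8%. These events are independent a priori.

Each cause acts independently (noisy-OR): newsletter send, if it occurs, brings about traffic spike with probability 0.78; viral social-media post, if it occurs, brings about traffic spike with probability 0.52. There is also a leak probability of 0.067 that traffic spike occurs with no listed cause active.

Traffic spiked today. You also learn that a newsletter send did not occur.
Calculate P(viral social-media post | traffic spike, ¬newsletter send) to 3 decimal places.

P(viral social-media post | traffic spike, ¬newsletter send) ≈ 0.417

Under noisy-OR, P(traffic spike | causes) = 1 − (1−0.067)·∏(1−qᵢ) over the active causes.
Sum P(traffic spike|·) weighted by the priors over both values of viral social-media post:
  P(traffic spike | ¬newsletter send) = 0.067*0.92 + 0.55216*0.08
        = 0.061640 + 0.044173 = 0.105813
The terms with viral social-media post present sum to 0.044173, so
  P(viral social-media post | traffic spike, ¬newsletter send) = 0.044173 / 0.105813 ≈ 0.417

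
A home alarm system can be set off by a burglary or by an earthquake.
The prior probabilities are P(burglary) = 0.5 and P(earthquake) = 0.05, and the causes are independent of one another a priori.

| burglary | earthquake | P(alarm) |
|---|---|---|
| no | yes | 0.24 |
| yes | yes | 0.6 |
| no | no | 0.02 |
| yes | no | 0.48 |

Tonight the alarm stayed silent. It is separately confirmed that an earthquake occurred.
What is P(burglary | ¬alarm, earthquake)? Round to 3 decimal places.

P(burglary | ¬alarm, earthquake) ≈ 0.345

Enumerate both values of burglary and weight by the priors:
  P(¬alarm | earthquake) = 0.76*0.5 + 0.4*0.5
        = 0.380000 + 0.200000 = 0.580000
Keeping only the burglary-present terms gives 0.200000, so
  P(burglary | ¬alarm, earthquake) = 0.200000 / 0.580000 ≈ 0.345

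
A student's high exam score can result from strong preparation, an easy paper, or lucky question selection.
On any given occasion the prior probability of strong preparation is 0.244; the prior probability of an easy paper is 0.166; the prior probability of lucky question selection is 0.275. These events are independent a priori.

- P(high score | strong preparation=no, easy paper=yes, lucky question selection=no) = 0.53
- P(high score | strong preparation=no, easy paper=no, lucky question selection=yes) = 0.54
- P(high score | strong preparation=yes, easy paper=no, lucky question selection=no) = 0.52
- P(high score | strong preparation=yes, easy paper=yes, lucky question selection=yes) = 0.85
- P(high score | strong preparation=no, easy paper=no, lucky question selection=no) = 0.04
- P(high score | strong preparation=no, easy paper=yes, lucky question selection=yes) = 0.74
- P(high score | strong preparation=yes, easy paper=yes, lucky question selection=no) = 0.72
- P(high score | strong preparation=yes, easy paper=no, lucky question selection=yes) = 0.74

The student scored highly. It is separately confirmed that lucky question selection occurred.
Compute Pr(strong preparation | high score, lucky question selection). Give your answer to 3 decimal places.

P(high score | lucky question selection) = 0.54*0.756*0.834 + 0.74*0.756*0.166 + 0.74*0.244*0.834 + 0.85*0.244*0.166 = 0.340472 + 0.092867 + 0.150587 + 0.034428 = 0.618354
Restricting to configurations with strong preparation present: 0.150587 + 0.034428 = 0.185015.
So P(strong preparation | high score, lucky question selection) = 0.185015/0.618354 ≈ 0.299.

Pr(strong preparation | high score, lucky question selection) ≈ 0.299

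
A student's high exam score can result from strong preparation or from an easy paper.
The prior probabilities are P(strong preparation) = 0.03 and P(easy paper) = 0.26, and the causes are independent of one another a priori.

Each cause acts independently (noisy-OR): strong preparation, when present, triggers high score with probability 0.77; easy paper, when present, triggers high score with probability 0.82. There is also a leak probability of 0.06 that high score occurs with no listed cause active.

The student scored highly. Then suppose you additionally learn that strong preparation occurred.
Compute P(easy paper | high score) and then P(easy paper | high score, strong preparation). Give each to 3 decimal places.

P(easy paper | high score) ≈ 0.782; P(easy paper | high score, strong preparation) ≈ 0.301

Under noisy-OR, P(high score | causes) = 1 − (1−0.06)·∏(1−qᵢ) over the active causes.
P(high score) = 0.06·0.97·0.74 + 0.8308·0.97·0.26 + 0.7838·0.03·0.74 + 0.961084·0.03·0.26 = 0.043068 + 0.209528 + 0.017400 + 0.007496 = 0.277492
The easy paper-present share is 0.209528 + 0.007496 = 0.217024.
P(easy paper | high score) = 0.217024 / 0.277492 ≈ 0.782

Now condition on the additional information:
P(high score | strong preparation) = 0.7838×0.74 + 0.961084×0.26 = 0.580012 + 0.249882 = 0.829894
Of this, 0.249882 comes from 0.961084×0.26 (the easy paper=true cases).
So P(easy paper | high score, strong preparation) = 0.249882/0.829894 ≈ 0.301.
Conditioning on strong preparation lowers the posterior on easy paper: the classic explaining-away effect in a common-effect structure.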